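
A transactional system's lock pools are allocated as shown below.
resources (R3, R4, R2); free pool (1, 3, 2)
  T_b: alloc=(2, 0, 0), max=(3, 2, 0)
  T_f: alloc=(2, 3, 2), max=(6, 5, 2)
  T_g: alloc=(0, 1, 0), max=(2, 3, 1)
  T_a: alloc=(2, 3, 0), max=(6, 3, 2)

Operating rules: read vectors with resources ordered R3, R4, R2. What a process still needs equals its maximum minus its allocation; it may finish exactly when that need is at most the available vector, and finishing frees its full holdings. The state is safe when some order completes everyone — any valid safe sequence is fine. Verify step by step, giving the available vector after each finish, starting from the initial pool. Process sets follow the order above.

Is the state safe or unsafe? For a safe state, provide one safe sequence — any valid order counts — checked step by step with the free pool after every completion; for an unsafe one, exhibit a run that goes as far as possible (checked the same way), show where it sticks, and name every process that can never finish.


UNSAFE.
Key observation: once T_b, T_g finish, the pool peaks at (3, 4, 2) — and every remaining process still needs more R3 than that.
The run T_b, T_g cannot be extended any further. Walking it through:
  pool = (1, 3, 2)
  T_b needs (1, 2, 0) <= (1, 3, 2) -> finishes; pool += (2, 0, 0) = (3, 3, 2)
  T_g needs (2, 2, 1) <= (3, 3, 2) -> finishes; pool += (0, 1, 0) = (3, 4, 2)
  T_f still needs (4, 2, 0) but only (3, 4, 2) is free — short on R3
  T_a still needs (4, 0, 2) but only (3, 4, 2) is free — short on R3
Processes that can never finish: T_f and T_a.


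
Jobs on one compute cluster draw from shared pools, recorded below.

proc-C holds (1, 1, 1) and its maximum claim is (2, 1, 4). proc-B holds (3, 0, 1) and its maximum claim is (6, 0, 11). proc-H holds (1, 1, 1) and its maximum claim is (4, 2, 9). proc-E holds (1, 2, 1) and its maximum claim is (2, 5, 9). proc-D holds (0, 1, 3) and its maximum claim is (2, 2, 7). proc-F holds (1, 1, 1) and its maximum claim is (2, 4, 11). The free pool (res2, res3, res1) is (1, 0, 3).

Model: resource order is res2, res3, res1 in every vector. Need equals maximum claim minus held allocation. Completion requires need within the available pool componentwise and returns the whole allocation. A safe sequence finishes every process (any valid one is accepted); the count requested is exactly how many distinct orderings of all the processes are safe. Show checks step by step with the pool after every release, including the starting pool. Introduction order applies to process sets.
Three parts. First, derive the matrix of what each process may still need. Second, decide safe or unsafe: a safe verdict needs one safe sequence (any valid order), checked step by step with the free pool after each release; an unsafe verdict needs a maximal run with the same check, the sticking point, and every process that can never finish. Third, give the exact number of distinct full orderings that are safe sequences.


(1) Remaining need (order res2, res3, res1):
  proc-C: (1, 0, 3)
  proc-B: (3, 0, 10)
  proc-H: (3, 1, 8)
  proc-E: (1, 3, 8)
  proc-D: (2, 1, 4)
  proc-F: (1, 3, 10)
(2) UNSAFE — no complete ordering exists.
Key observation: after proc-C, proc-D complete, (2, 2, 7) is the best the pool ever gets, yet each leftover process wants more res1.
A maximal execution: proc-C, proc-D — then nothing else fits. Check, step by step:
  pool = (1, 0, 3)
  run proc-C (needs (1, 0, 3), free (1, 0, 3)); after release of (1, 1, 1) the pool is (2, 1, 4)
  run proc-D (needs (2, 1, 4), free (2, 1, 4)); after release of (0, 1, 3) the pool is (2, 2, 7)
  proc-B cannot run: need (3, 0, 10) vs free (2, 2, 7) (insufficient res2 and res1)
  proc-H cannot run: need (3, 1, 8) vs free (2, 2, 7) (insufficient res2 and res1)
  proc-E cannot run: need (1, 3, 8) vs free (2, 2, 7) (insufficient res3 and res1)
  proc-F cannot run: need (1, 3, 10) vs free (2, 2, 7) (insufficient res3 and res1)
Never able to finish: proc-B, proc-H, proc-E and proc-F.
(3) Precisely 0 of the possible complete orderings are safe sequences.


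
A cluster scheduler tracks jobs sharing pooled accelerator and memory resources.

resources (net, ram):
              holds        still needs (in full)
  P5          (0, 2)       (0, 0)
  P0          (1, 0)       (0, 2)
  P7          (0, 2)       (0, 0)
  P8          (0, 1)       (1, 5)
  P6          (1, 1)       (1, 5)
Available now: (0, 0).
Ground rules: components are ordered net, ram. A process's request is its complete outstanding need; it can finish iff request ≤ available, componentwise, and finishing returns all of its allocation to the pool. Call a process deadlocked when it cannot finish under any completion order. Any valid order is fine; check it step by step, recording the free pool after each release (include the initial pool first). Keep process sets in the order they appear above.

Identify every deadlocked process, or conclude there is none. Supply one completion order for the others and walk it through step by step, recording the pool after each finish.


The deadlocked set is P8 and P6.
Key observation: the wall is ram: completing P7, P0, P5 brings the pool only to (1, 4), and all the rest need more.
One completion order for the rest: P7, P0, P5. Step-by-step check:
  pool = (0, 0)
  run P7 (needs (0, 0), free (0, 0)); after release of (0, 2) the pool is (0, 2)
  run P0 (needs (0, 2), free (0, 2)); after release of (1, 0) the pool is (1, 2)
  run P5 (needs (0, 0), free (1, 2)); after release of (0, 2) the pool is (1, 4)
None of the blocked processes ever fits:
  P8 cannot run: need (1, 5) vs free (1, 4) (insufficient ram)
  P6 cannot run: need (1, 5) vs free (1, 4) (insufficient ram)


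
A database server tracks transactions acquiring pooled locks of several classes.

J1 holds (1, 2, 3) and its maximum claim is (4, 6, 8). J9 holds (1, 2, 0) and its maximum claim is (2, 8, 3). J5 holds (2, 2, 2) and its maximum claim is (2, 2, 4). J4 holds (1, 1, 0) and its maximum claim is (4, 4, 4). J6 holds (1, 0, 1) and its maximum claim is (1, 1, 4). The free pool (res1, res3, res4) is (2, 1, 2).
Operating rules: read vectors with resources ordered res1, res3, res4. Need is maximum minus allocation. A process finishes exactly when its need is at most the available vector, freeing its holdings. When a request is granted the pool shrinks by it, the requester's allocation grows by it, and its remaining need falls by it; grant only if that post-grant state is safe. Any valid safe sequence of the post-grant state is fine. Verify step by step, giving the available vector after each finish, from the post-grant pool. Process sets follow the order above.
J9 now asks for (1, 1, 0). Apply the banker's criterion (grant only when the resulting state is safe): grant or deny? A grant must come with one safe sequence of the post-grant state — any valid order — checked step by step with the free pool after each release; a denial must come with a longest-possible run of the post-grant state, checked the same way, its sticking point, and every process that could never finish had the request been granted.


DENY: after the grant no complete ordering would exist.
Key observation: the wall is res3: completing J5, J6 brings the pool only to (4, 2, 5), and all the rest need more.
On the post-grant state, J5, J6 is a maximal run — nothing extends it. Walking it through:
  pool = (1, 0, 2)
  J5: need (0, 0, 2) fits (1, 0, 2); releases (2, 2, 2), pool now (3, 2, 4)
  J6: need (0, 1, 3) fits (3, 2, 4); releases (1, 0, 1), pool now (4, 2, 5)
  blocked: J1 wants (3, 4, 5), pool (4, 2, 5) — not enough res3
  blocked: J9 wants (0, 5, 3), pool (4, 2, 5) — not enough res3
  blocked: J4 wants (3, 3, 4), pool (4, 2, 5) — not enough res3
Processes that could never finish after the grant: J1, J9 and J4.


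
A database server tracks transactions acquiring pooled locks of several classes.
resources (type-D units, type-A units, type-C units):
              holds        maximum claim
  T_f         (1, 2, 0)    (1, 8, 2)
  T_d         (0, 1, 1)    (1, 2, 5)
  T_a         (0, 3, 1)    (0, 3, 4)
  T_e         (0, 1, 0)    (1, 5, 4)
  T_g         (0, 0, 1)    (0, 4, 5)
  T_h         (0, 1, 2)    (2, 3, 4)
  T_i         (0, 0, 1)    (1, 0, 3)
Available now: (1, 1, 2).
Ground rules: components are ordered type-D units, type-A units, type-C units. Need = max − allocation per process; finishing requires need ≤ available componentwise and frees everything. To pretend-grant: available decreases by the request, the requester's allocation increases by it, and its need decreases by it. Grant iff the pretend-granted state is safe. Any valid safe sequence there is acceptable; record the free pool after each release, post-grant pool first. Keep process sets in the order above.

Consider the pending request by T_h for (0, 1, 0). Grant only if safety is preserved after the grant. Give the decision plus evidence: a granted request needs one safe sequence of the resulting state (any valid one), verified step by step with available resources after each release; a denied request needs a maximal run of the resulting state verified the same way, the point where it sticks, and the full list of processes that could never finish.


DENY. Granting would leave the state unsafe.
Key observation: after T_i, T_a, T_d, T_e, T_g the pool peaks at (1, 5, 6), and each blocked process is short somewhere: T_f on type-A units; T_h on type-D units.
After a pretend grant, a maximal execution: T_i, T_a, T_d, T_e, T_g — then nothing else fits. Step-by-step check:
  pool = (1, 0, 2)
  T_i needs (1, 0, 2) <= (1, 0, 2) -> finishes; pool += (0, 0, 1) = (1, 0, 3)
  T_a needs (0, 0, 3) <= (1, 0, 3) -> finishes; pool += (0, 3, 1) = (1, 3, 4)
  T_d needs (1, 1, 4) <= (1, 3, 4) -> finishes; pool += (0, 1, 1) = (1, 4, 5)
  T_e needs (1, 4, 4) <= (1, 4, 5) -> finishes; pool += (0, 1, 0) = (1, 5, 5)
  T_g needs (0, 4, 4) <= (1, 5, 5) -> finishes; pool += (0, 0, 1) = (1, 5, 6)
  T_f cannot run: need (0, 6, 2) vs free (1, 5, 6) (insufficient type-A units)
  T_h cannot run: need (2, 1, 2) vs free (1, 5, 6) (insufficient type-D units)
Had the request been granted, T_f and T_h could never finish.


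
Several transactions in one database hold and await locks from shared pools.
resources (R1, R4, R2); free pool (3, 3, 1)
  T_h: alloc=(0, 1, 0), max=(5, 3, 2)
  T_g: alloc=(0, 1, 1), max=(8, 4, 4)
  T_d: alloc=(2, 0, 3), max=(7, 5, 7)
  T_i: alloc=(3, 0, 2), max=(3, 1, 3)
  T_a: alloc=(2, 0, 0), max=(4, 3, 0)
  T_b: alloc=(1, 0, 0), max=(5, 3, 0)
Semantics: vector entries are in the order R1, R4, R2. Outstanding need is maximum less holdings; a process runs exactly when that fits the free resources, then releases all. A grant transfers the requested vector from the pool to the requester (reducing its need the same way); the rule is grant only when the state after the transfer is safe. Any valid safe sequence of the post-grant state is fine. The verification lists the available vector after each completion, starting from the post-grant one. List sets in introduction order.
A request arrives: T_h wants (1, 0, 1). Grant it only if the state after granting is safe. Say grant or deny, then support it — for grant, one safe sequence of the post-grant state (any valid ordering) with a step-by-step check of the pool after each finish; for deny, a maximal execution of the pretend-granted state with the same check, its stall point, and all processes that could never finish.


DENY: after the grant no complete ordering would exist.
Key observation: after T_a, T_b complete, (5, 3, 0) is the best the pool ever gets, yet each leftover process wants more R2.
On the post-grant state, T_a, T_b is a maximal run — nothing extends it. Check, step by step:
  pool = (2, 3, 0)
  run T_a (needs (2, 3, 0), free (2, 3, 0)); after release of (2, 0, 0) the pool is (4, 3, 0)
  run T_b (needs (4, 3, 0), free (4, 3, 0)); after release of (1, 0, 0) the pool is (5, 3, 0)
  T_h cannot run: need (4, 2, 1) vs free (5, 3, 0) (insufficient R2)
  T_g cannot run: need (8, 3, 3) vs free (5, 3, 0) (insufficient R1 and R2)
  T_d cannot run: need (5, 5, 4) vs free (5, 3, 0) (insufficient R4 and R2)
  T_i cannot run: need (0, 1, 1) vs free (5, 3, 0) (insufficient R2)
Post-grant, the permanently blocked set is T_h, T_g, T_d and T_i.


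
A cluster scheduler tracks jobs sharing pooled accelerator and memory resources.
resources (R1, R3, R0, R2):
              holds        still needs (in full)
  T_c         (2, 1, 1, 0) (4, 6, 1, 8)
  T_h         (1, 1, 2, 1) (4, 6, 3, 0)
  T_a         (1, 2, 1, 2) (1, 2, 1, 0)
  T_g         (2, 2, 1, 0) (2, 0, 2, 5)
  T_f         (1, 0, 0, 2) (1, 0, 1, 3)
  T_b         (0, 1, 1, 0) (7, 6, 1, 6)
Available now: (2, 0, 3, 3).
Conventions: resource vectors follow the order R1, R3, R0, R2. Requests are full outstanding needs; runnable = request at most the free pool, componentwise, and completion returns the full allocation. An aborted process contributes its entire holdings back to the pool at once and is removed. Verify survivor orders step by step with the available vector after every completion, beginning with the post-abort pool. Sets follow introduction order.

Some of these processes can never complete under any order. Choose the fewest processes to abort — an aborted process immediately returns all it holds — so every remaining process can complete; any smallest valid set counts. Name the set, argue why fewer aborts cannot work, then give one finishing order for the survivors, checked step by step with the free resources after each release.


Minimum abort set: T_h and T_b.
Key observation: T_c had no path to completion before; after the abort of T_h and T_b ((1, 2, 3, 1) returned), step 4 is where it fits.
Minimality, checking each single-abort alternative: T_c alone leaves T_h blocked (short on R3); T_h alone leaves T_c blocked (short on R3); T_a alone leaves T_c blocked (short on R3 and R2); T_g alone leaves T_c blocked (short on R3 and R2); T_f alone leaves T_c blocked (short on R3 and R2); T_b alone leaves T_c blocked (short on R3 and R2).
Survivors finish in the order: T_a, T_f, T_g, T_c. Step-by-step check (pool after the aborts first):
  pool = (3, 2, 6, 4)
  run T_a (needs (1, 2, 1, 0), free (3, 2, 6, 4)); after release of (1, 2, 1, 2) the pool is (4, 4, 7, 6)
  run T_f (needs (1, 0, 1, 3), free (4, 4, 7, 6)); after release of (1, 0, 0, 2) the pool is (5, 4, 7, 8)
  run T_g (needs (2, 0, 2, 5), free (5, 4, 7, 8)); after release of (2, 2, 1, 0) the pool is (7, 6, 8, 8)
  run T_c (needs (4, 6, 1, 8), free (7, 6, 8, 8)); after release of (2, 1, 1, 0) the pool is (9, 7, 9, 8)


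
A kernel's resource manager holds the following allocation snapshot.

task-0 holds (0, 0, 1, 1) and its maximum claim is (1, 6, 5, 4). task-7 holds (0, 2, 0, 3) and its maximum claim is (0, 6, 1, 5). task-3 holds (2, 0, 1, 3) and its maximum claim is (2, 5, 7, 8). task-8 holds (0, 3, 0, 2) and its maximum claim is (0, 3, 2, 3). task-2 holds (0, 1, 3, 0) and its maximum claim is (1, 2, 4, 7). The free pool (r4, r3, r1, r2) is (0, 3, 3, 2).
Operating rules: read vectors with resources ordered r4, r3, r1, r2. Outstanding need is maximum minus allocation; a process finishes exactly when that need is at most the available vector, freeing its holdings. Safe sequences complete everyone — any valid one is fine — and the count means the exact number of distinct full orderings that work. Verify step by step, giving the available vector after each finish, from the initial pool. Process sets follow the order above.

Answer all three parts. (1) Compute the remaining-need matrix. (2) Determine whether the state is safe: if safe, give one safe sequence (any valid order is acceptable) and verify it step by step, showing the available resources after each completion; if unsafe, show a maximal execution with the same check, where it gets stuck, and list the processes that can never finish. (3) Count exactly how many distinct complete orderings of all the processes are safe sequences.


(1) Remaining need (order r4, r3, r1, r2):
  task-0: (1, 6, 4, 3)
  task-7: (0, 4, 1, 2)
  task-3: (0, 5, 6, 5)
  task-8: (0, 0, 2, 1)
  task-2: (1, 1, 1, 7)
(2) UNSAFE — no complete ordering exists.
Key observation: after task-8, task-7 the pool peaks at (0, 8, 3, 7), and each blocked process is short somewhere: task-0 on r4, r1; task-3 on r1; task-2 on r4.
The run task-8, task-7 cannot be extended any further. Walking it through:
  pool = (0, 3, 3, 2)
  run task-8 (needs (0, 0, 2, 1), free (0, 3, 3, 2)); after release of (0, 3, 0, 2) the pool is (0, 6, 3, 4)
  run task-7 (needs (0, 4, 1, 2), free (0, 6, 3, 4)); after release of (0, 2, 0, 3) the pool is (0, 8, 3, 7)
  task-0 cannot run: need (1, 6, 4, 3) vs free (0, 8, 3, 7) (insufficient r4 and r1)
  task-3 cannot run: need (0, 5, 6, 5) vs free (0, 8, 3, 7) (insufficient r1)
  task-2 cannot run: need (1, 1, 1, 7) vs free (0, 8, 3, 7) (insufficient r4)
Processes that can never finish: task-0, task-3 and task-2.
(3) Exactly 0 of the possible complete orderings are safe sequences.


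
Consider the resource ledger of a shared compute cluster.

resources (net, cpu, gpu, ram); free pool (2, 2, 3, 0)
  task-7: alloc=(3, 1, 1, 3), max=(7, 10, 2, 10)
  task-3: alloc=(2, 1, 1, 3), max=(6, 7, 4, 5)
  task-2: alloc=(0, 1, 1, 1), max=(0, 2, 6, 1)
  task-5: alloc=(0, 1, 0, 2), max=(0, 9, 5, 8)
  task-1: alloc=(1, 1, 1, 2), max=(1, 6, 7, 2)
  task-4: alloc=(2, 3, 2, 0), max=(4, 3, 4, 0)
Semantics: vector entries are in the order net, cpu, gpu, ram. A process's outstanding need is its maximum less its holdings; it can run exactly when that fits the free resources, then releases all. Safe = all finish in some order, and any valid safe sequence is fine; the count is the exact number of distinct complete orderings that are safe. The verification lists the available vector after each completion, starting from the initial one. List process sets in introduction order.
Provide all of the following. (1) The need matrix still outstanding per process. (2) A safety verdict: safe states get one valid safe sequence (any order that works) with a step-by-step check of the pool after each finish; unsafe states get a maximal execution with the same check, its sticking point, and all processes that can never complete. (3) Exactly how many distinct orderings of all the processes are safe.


(1) Outstanding need per process (order net, cpu, gpu, ram):
  task-7: (4, 9, 1, 7)
  task-3: (4, 6, 3, 2)
  task-2: (0, 1, 5, 0)
  task-5: (0, 8, 5, 6)
  task-1: (0, 5, 6, 0)
  task-4: (2, 0, 2, 0)
(2) The state is SAFE; one workable sequence: task-4, task-2, task-1, task-3, task-5, task-7.
Key observation: task-4 is the earliest step where a requested resource binds exactly: need (2, 0, 2, 0), pool (2, 2, 3, 0) at its turn.
Step-by-step check:
  pool = (2, 2, 3, 0)
  task-4 needs (2, 0, 2, 0) <= (2, 2, 3, 0) -> finishes; pool += (2, 3, 2, 0) = (4, 5, 5, 0)
  task-2 needs (0, 1, 5, 0) <= (4, 5, 5, 0) -> finishes; pool += (0, 1, 1, 1) = (4, 6, 6, 1)
  task-1 needs (0, 5, 6, 0) <= (4, 6, 6, 1) -> finishes; pool += (1, 1, 1, 2) = (5, 7, 7, 3)
  task-3 needs (4, 6, 3, 2) <= (5, 7, 7, 3) -> finishes; pool += (2, 1, 1, 3) = (7, 8, 8, 6)
  task-5 needs (0, 8, 5, 6) <= (7, 8, 8, 6) -> finishes; pool += (0, 1, 0, 2) = (7, 9, 8, 8)
  task-7 needs (4, 9, 1, 7) <= (7, 9, 8, 8) -> finishes; pool += (3, 1, 1, 3) = (10, 10, 9, 11)
(3) Exactly 1 of the possible complete orderings is a safe sequence.


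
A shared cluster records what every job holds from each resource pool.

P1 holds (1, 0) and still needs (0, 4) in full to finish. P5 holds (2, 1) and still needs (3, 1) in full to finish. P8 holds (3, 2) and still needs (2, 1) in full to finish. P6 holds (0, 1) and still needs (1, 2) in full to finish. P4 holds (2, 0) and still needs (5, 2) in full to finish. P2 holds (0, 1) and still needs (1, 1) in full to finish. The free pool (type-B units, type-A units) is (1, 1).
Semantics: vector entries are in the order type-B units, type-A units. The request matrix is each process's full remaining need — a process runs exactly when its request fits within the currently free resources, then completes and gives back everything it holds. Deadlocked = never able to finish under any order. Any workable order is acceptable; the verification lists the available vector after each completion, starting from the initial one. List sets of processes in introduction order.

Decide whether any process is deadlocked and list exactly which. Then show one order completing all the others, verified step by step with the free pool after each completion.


The deadlocked set is P1, P5, P8 and P4.
Key observation: after P2, P6 the pool peaks at (1, 3), and each blocked process is short somewhere: P1 on type-A units; P5 on type-B units; P8 on type-B units; P4 on type-B units.
One completion order for the rest: P2, P6. Check, step by step:
  pool = (1, 1)
  P2: need (1, 1) fits (1, 1); releases (0, 1), pool now (1, 2)
  P6: need (1, 2) fits (1, 2); releases (0, 1), pool now (1, 3)
None of the blocked processes ever fits:
  P1 cannot run: need (0, 4) vs free (1, 3) (insufficient type-A units)
  P5 cannot run: need (3, 1) vs free (1, 3) (insufficient type-B units)
  P8 cannot run: need (2, 1) vs free (1, 3) (insufficient type-B units)
  P4 cannot run: need (5, 2) vs free (1, 3) (insufficient type-B units)


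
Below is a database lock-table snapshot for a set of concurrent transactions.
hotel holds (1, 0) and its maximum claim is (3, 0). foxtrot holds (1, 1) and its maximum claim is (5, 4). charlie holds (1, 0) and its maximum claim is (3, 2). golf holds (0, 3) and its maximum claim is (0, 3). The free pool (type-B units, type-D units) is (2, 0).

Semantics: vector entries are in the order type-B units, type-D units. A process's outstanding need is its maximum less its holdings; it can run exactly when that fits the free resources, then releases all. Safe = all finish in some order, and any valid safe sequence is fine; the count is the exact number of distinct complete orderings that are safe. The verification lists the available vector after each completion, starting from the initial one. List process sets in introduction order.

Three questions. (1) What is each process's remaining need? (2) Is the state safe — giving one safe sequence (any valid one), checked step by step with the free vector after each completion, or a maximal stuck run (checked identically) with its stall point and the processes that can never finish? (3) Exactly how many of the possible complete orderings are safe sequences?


(1) Outstanding need per process (order type-B units, type-D units):
  hotel: (2, 0)
  foxtrot: (4, 3)
  charlie: (2, 2)
  golf: (0, 0)
(2) SAFE, for example via the order golf, hotel, charlie, foxtrot.
Key observation: hotel is the earliest step where a requested resource binds exactly: need (2, 0), pool (2, 3) at its turn.
Check, step by step:
  pool = (2, 0)
  run golf (needs (0, 0), free (2, 0)); after release of (0, 3) the pool is (2, 3)
  run hotel (needs (2, 0), free (2, 3)); after release of (1, 0) the pool is (3, 3)
  run charlie (needs (2, 2), free (3, 3)); after release of (1, 0) the pool is (4, 3)
  run foxtrot (needs (4, 3), free (4, 3)); after release of (1, 1) the pool is (5, 4)
(3) Precisely 3 of the possible complete orderings are safe sequences.


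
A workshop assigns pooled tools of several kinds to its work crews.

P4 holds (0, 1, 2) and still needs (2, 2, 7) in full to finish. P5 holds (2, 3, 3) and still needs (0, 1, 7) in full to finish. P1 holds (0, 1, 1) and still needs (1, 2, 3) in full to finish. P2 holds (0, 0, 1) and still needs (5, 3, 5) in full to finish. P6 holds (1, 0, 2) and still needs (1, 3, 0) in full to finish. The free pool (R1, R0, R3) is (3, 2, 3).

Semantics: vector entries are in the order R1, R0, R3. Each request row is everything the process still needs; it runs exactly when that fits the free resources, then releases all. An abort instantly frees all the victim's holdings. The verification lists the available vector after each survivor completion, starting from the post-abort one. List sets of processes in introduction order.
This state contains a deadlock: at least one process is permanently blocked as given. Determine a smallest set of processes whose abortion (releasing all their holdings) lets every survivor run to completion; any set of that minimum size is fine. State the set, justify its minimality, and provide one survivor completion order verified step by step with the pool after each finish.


Abort P4.
Key observation: the deadlocked P5 becomes finishable only because P4 released (0, 1, 2); it completes at step 3 below.
Why nothing smaller works: aborting no one leaves the state deadlocked as given.
Survivors finish in the order: P1, P6, P5, P2. Verifying each step (pool after the aborts first):
  pool = (3, 3, 5)
  P1: need (1, 2, 3) fits (3, 3, 5); releases (0, 1, 1), pool now (3, 4, 6)
  P6: need (1, 3, 0) fits (3, 4, 6); releases (1, 0, 2), pool now (4, 4, 8)
  P5: need (0, 1, 7) fits (4, 4, 8); releases (2, 3, 3), pool now (6, 7, 11)
  P2: need (5, 3, 5) fits (6, 7, 11); releases (0, 0, 1), pool now (6, 7, 12)


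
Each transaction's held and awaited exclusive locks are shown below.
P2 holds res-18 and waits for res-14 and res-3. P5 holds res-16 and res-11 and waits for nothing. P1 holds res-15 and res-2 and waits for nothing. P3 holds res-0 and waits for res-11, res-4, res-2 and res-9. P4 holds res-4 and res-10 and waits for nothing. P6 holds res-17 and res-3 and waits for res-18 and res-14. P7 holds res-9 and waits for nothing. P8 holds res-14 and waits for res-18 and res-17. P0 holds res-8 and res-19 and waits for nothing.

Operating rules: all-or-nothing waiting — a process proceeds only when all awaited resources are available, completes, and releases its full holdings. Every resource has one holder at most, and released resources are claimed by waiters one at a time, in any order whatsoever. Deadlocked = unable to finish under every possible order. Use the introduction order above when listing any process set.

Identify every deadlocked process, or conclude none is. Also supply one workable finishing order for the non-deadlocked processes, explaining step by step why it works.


Deadlocked set: P2, P6 and P8.
Key observation: the cycle P2 -> P6 -> P2 can never break — each member waits on the next; P8 is caught in further circular waits.
A valid finishing order for the others: P5, P7, P0, P4, P1, P3.
Check, step by step:
  P5 waits on nothing -> runs at once and releases res-16 and res-11
  P7 waits on nothing -> runs at once and releases res-9
  P0 waits on nothing -> runs at once and releases res-8 and res-19
  P4 waits on nothing -> runs at once and releases res-4 and res-10
  P1 waits on nothing -> runs at once and releases res-15 and res-2
  run P3 (all its waits — res-11, res-4, res-2 and res-9 — are resolved); releases res-0


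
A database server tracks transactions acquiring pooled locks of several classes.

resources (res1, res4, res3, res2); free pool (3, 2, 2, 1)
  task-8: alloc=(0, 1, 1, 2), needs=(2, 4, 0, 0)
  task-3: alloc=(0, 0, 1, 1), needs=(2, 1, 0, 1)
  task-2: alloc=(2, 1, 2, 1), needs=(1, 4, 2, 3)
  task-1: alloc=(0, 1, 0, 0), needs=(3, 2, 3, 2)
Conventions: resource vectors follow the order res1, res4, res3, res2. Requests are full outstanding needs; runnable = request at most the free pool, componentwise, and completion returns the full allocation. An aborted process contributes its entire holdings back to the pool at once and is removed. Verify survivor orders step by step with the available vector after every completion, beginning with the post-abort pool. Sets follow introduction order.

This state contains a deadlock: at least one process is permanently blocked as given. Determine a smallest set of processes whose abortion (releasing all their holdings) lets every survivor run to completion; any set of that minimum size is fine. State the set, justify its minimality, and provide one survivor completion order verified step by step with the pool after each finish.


Abort task-8.
Key observation: task-2 had no path to completion before; after the abort of task-8 ((0, 1, 1, 2) returned), step 2 is where it fits.
Minimality: the empty abort set fails — the state is deadlocked as it stands.
The survivors complete as task-1, task-2, task-3. Verifying each step (starting from the post-abort pool):
  pool = (3, 3, 3, 3)
  task-1 needs (3, 2, 3, 2) <= (3, 3, 3, 3) -> finishes; pool += (0, 1, 0, 0) = (3, 4, 3, 3)
  task-2 needs (1, 4, 2, 3) <= (3, 4, 3, 3) -> finishes; pool += (2, 1, 2, 1) = (5, 5, 5, 4)
  task-3 needs (2, 1, 0, 1) <= (5, 5, 5, 4) -> finishes; pool += (0, 0, 1, 1) = (5, 5, 6, 5)


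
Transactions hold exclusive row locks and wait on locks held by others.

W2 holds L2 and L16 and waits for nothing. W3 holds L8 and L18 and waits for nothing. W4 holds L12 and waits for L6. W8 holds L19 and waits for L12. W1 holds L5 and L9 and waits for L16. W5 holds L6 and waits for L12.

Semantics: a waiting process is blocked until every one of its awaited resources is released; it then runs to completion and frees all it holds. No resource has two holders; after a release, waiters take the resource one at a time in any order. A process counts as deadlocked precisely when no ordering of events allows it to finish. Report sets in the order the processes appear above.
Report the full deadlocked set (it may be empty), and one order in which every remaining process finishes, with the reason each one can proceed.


Deadlocked: W4, W8 and W5.
Key observation: W4 -> W5 -> W4 is a circular wait — nothing in it can go first; W8 waits into the deadlock from upstream.
A valid finishing order for the others: W3, W2, W1.
Walking it through:
  W3: no waits; runs immediately, freeing L8 and L18
  W2: no waits; runs immediately, freeing L2 and L16
  W1: everything it awaited (L16) is free; runs, freeing L5 and L9


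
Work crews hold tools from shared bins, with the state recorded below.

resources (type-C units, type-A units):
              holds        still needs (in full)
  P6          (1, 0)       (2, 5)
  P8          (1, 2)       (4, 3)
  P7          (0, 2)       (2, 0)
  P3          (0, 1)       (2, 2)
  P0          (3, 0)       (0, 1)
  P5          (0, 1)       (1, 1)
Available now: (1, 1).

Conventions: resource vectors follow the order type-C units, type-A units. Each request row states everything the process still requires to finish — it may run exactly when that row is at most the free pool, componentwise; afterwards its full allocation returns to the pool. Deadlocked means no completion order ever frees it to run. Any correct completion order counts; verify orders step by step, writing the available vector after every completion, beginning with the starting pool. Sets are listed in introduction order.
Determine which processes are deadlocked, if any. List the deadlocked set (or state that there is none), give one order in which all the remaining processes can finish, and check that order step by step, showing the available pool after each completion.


Nothing here is deadlocked.
Key observation: no deadlock: P0 fits now, and the freed resources carry the rest through.
The rest can finish in the order P0, P5, P7, P8, P6, P3. Step-by-step check:
  pool = (1, 1)
  P0: need (0, 1) fits (1, 1); releases (3, 0), pool now (4, 1)
  P5: need (1, 1) fits (4, 1); releases (0, 1), pool now (4, 2)
  P7: need (2, 0) fits (4, 2); releases (0, 2), pool now (4, 4)
  P8: need (4, 3) fits (4, 4); releases (1, 2), pool now (5, 6)
  P6: need (2, 5) fits (5, 6); releases (1, 0), pool now (6, 6)
  P3: need (2, 2) fits (6, 6); releases (0, 1), pool now (6, 7)


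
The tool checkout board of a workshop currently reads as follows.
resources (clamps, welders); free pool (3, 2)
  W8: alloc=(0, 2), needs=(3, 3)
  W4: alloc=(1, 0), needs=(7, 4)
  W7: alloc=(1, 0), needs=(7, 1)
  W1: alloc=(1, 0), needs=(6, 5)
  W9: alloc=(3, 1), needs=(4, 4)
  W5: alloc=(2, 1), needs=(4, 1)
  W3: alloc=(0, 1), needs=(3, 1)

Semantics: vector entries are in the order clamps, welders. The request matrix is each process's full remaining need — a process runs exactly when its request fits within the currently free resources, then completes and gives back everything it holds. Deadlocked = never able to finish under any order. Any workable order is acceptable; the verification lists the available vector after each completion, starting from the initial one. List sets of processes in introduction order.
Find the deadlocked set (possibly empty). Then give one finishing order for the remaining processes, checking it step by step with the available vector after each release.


Deadlocked: W4, W7, W1, W9 and W5.
Key observation: once W3, W8 finish, the pool peaks at (3, 5) — and every remaining process still needs more clamps than that.
The rest can finish in the order W3, W8. Walking it through:
  pool = (3, 2)
  W3 needs (3, 1) <= (3, 2) -> finishes; pool += (0, 1) = (3, 3)
  W8 needs (3, 3) <= (3, 3) -> finishes; pool += (0, 2) = (3, 5)
None of the blocked processes ever fits:
  W4 still needs (7, 4) but only (3, 5) is free — short on clamps
  W7 still needs (7, 1) but only (3, 5) is free — short on clamps
  W1 still needs (6, 5) but only (3, 5) is free — short on clamps
  W9 still needs (4, 4) but only (3, 5) is free — short on clamps
  W5 still needs (4, 1) but only (3, 5) is free — short on clamps


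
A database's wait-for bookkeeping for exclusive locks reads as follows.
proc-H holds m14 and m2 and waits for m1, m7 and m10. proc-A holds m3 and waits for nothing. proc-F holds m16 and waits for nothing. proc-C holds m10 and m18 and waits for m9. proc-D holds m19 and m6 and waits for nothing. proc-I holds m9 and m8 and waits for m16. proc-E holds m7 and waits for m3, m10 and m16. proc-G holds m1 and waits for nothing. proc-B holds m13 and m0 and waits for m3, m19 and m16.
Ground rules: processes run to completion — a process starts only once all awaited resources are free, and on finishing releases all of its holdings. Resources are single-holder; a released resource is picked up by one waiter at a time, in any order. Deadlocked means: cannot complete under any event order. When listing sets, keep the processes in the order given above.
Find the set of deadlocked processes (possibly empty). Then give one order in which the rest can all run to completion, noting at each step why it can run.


No process is deadlocked.
Key observation: the wait relation is loop-free; peeling off processes with no waits unwinds the whole state.
A valid finishing order for the others: proc-F, proc-D, proc-A, proc-I, proc-C, proc-B, proc-E, proc-G, proc-H.
Check, step by step:
  proc-F waits on nothing -> runs at once and releases m16
  proc-D waits on nothing -> runs at once and releases m19 and m6
  proc-A waits on nothing -> runs at once and releases m3
  run proc-I (all its waits — m16 — are resolved); releases m9 and m8
  run proc-C (all its waits — m9 — are resolved); releases m10 and m18
  run proc-B (all its waits — m3, m19 and m16 — are resolved); releases m13 and m0
  run proc-E (all its waits — m3, m10 and m16 — are resolved); releases m7
  proc-G waits on nothing -> runs at once and releases m1
  run proc-H (all its waits — m1, m7 and m10 — are resolved); releases m14 and m2


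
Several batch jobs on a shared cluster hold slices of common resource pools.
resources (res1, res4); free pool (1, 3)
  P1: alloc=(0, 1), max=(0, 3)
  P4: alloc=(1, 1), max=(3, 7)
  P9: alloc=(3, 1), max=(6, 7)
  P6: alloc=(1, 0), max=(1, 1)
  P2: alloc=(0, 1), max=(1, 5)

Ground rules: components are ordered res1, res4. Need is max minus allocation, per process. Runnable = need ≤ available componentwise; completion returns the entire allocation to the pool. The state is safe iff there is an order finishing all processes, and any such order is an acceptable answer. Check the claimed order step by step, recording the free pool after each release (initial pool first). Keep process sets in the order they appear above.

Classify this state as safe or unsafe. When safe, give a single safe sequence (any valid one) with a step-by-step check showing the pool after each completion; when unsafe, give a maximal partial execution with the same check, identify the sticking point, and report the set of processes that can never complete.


The state is UNSAFE.
Key observation: no order helps: past P1, P2, P6, the free pool tops out at (2, 5), below what each blocked process needs in res4.
A maximal execution: P1, P2, P6 — then nothing else fits. Check, step by step:
  pool = (1, 3)
  P1: need (0, 2) fits (1, 3); releases (0, 1), pool now (1, 4)
  P2: need (1, 4) fits (1, 4); releases (0, 1), pool now (1, 5)
  P6: need (0, 1) fits (1, 5); releases (1, 0), pool now (2, 5)
  blocked: P4 wants (2, 6), pool (2, 5) — not enough res4
  blocked: P9 wants (3, 6), pool (2, 5) — not enough res1 and res4
Permanently blocked: P4 and P9.


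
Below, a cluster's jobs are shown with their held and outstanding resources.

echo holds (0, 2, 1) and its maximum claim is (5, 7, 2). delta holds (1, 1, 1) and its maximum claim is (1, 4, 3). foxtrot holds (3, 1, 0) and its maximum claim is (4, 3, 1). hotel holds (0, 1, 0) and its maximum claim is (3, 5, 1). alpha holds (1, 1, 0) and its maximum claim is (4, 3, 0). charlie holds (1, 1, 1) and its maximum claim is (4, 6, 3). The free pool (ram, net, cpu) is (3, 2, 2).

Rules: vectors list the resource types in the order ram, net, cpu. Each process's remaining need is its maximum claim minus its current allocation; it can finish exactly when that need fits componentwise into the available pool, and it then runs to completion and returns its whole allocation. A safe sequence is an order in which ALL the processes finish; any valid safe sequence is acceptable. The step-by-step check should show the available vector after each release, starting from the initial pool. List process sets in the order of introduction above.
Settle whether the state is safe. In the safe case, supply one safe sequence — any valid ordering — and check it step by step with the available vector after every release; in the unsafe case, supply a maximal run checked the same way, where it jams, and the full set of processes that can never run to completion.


The state is SAFE; one workable sequence: alpha, delta, hotel, foxtrot, echo, charlie.
Key observation: the order's first zero-slack moment is alpha ((3, 2, 0) needed, (3, 2, 2) free — a requested resource with nothing to spare).
Step-by-step check:
  pool = (3, 2, 2)
  alpha: need (3, 2, 0) fits (3, 2, 2); releases (1, 1, 0), pool now (4, 3, 2)
  delta: need (0, 3, 2) fits (4, 3, 2); releases (1, 1, 1), pool now (5, 4, 3)
  hotel: need (3, 4, 1) fits (5, 4, 3); releases (0, 1, 0), pool now (5, 5, 3)
  foxtrot: need (1, 2, 1) fits (5, 5, 3); releases (3, 1, 0), pool now (8, 6, 3)
  echo: need (5, 5, 1) fits (8, 6, 3); releases (0, 2, 1), pool now (8, 8, 4)
  charlie: need (3, 5, 2) fits (8, 8, 4); releases (1, 1, 1), pool now (9, 9, 5)


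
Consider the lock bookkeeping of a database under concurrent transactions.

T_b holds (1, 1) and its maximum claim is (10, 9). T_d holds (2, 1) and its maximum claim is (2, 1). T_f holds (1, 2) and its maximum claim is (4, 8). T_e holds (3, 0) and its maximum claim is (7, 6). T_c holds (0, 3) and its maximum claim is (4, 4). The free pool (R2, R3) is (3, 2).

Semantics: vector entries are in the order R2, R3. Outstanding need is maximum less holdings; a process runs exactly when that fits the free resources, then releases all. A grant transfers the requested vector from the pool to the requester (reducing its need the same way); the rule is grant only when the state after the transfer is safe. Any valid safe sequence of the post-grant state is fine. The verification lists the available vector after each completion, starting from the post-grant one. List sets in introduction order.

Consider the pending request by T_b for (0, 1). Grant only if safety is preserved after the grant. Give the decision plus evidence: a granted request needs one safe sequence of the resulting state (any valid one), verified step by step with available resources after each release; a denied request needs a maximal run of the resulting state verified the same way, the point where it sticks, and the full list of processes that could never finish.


DENY — the pretend-granted state is unsafe.
Key observation: no order helps: past T_d, T_c, the free pool tops out at (5, 5), below what each blocked process needs in R3.
Pretend the grant happened; the run T_d, T_c goes as far as possible. Check, step by step:
  pool = (3, 1)
  T_d needs (0, 0) <= (3, 1) -> finishes; pool += (2, 1) = (5, 2)
  T_c needs (4, 1) <= (5, 2) -> finishes; pool += (0, 3) = (5, 5)
  T_b still needs (9, 7) but only (5, 5) is free — short on R2 and R3
  T_f still needs (3, 6) but only (5, 5) is free — short on R3
  T_e still needs (4, 6) but only (5, 5) is free — short on R3
Processes that could never finish after the grant: T_b, T_f and T_e.
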